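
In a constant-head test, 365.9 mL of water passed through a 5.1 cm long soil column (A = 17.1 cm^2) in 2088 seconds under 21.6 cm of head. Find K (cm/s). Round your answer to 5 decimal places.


Step 1: K = Q * L / (A * t * h)
Step 2: Numerator = 365.9 * 5.1 = 1866.09
Step 3: Denominator = 17.1 * 2088 * 21.6 = 771223.68
Step 4: K = 1866.09 / 771223.68 = 0.00242 cm/s

0.00242


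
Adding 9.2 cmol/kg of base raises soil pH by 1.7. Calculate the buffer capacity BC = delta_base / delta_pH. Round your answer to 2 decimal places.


Step 1: BC = change in base / change in pH
Step 2: BC = 9.2 / 1.7
Step 3: BC = 5.41 cmol/(kg*pH unit)

5.41


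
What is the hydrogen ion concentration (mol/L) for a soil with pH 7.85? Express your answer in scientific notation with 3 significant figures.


Step 1: [H+] = 10^(-pH)
Step 2: [H+] = 10^(-7.85)
Step 3: [H+] = 1.41e-08 mol/L

1.41e-08


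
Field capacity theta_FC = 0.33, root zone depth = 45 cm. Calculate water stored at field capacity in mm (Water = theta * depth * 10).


Step 1: Water (mm) = theta_FC * depth (cm) * 10
Step 2: Water = 0.33 * 45 * 10
Step 3: Water = 148.5 mm

148.5


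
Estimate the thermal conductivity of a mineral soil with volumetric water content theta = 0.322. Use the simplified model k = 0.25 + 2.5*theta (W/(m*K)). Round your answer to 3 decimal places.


Step 1: k = 0.25 + 2.5 * theta
Step 2: k = 0.25 + 2.5 * 0.322
Step 3: k = 0.25 + 0.805
Step 4: k = 1.055 W/(m*K)

1.055


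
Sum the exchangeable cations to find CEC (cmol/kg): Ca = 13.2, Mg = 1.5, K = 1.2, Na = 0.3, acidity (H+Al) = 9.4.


Step 1: CEC = Ca + Mg + K + Na + (H+Al)
Step 2: CEC = 13.2 + 1.5 + 1.2 + 0.3 + 9.4
Step 3: CEC = 25.6 cmol/kg

25.6


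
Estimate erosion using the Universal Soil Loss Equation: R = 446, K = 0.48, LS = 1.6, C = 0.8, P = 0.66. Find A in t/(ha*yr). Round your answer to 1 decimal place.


Step 1: A = R * K * LS * C * P
Step 2: R * K = 446 * 0.48 = 214.08
Step 3: (R*K) * LS = 214.08 * 1.6 = 342.528
Step 4: * C * P = 342.528 * 0.8 * 0.66 = 180.9
Step 5: A = 180.9 t/(ha*yr)

180.9


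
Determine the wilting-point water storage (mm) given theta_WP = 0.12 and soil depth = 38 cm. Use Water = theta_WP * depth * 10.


Step 1: Water (mm) = theta_WP * depth * 10
Step 2: Water = 0.12 * 38 * 10
Step 3: Water = 45.6 mm

45.6


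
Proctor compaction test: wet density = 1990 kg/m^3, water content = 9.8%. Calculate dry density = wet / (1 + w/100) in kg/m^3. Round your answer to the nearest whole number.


Step 1: Dry density = wet density / (1 + w/100)
Step 2: Dry density = 1990 / (1 + 9.8/100)
Step 3: Dry density = 1990 / 1.098
Step 4: Dry density = 1812 kg/m^3

1812


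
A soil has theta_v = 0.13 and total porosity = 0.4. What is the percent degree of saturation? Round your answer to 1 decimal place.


Step 1: S = 100 * theta_v / n
Step 2: S = 100 * 0.13 / 0.4
Step 3: S = 32.5%

32.5


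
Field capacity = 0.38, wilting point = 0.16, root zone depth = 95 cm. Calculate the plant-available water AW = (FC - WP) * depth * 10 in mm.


Step 1: Available water = (FC - WP) * depth * 10
Step 2: AW = (0.38 - 0.16) * 95 * 10
Step 3: AW = 0.22 * 95 * 10
Step 4: AW = 209.0 mm

209.0


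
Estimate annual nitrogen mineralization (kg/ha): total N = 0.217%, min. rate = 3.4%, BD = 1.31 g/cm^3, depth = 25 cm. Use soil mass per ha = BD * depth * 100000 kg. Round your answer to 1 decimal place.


Step 1: Soil mass per ha = BD * depth * 100000 = 1.31 * 25 * 100000 = 3275000 kg
Step 2: Total N pool = soil mass * N%/100 = 3275000 * 0.217/100 = 7106.75 kg/ha
Step 3: N mineralized = N pool * rate%/100 = 7106.75 * 3.4/100 = 241.6 kg/ha/yr

241.6


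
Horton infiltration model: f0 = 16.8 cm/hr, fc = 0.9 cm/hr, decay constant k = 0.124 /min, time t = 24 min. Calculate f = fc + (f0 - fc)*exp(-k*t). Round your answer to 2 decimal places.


Step 1: f = fc + (f0 - fc) * exp(-k * t)
Step 2: exp(-0.124 * 24) = 0.050996
Step 3: f = 0.9 + (16.8 - 0.9) * 0.050996
Step 4: f = 0.9 + 15.9 * 0.050996
Step 5: f = 1.71 cm/hr

1.71


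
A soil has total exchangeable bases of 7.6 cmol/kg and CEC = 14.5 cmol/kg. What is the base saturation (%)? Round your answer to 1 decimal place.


Step 1: BS = 100 * (sum of bases) / CEC
Step 2: BS = 100 * 7.6 / 14.5
Step 3: BS = 52.4%

52.4


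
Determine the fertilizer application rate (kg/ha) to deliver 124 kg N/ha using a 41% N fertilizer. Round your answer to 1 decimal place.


Step 1: Fertilizer rate = target N / (N content / 100)
Step 2: Rate = 124 / (41 / 100)
Step 3: Rate = 124 / 0.41
Step 4: Rate = 302.4 kg/ha

302.4


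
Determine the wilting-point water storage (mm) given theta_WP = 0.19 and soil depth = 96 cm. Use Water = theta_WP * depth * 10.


Step 1: Water (mm) = theta_WP * depth * 10
Step 2: Water = 0.19 * 96 * 10
Step 3: Water = 182.4 mm

182.4


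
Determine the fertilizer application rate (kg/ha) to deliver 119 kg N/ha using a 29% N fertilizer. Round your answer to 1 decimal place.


Step 1: Fertilizer rate = target N / (N content / 100)
Step 2: Rate = 119 / (29 / 100)
Step 3: Rate = 119 / 0.29
Step 4: Rate = 410.3 kg/ha

410.3


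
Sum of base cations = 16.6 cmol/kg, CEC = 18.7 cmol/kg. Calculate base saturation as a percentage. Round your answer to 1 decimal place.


Step 1: BS = 100 * (sum of bases) / CEC
Step 2: BS = 100 * 16.6 / 18.7
Step 3: BS = 88.8%

88.8


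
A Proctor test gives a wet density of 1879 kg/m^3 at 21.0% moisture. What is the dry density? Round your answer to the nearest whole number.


Step 1: Dry density = wet density / (1 + w/100)
Step 2: Dry density = 1879 / (1 + 21.0/100)
Step 3: Dry density = 1879 / 1.21
Step 4: Dry density = 1553 kg/m^3

1553


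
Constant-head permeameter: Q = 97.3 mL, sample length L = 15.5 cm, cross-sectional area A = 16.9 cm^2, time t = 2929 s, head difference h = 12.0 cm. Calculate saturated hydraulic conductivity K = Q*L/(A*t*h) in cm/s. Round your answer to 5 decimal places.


Step 1: K = Q * L / (A * t * h)
Step 2: Numerator = 97.3 * 15.5 = 1508.15
Step 3: Denominator = 16.9 * 2929 * 12.0 = 594001.2
Step 4: K = 1508.15 / 594001.2 = 0.00254 cm/s

0.00254


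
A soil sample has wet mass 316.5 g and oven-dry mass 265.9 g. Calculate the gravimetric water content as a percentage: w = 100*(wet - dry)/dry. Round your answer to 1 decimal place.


Step 1: Water mass = wet - dry = 316.5 - 265.9 = 50.6 g
Step 2: w = 100 * water mass / dry mass
Step 3: w = 100 * 50.6 / 265.9 = 19.0%

19.0


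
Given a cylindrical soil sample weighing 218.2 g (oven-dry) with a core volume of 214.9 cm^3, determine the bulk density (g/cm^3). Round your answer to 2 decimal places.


Step 1: Identify the formula: BD = dry mass / volume
Step 2: Substitute values: BD = 218.2 / 214.9
Step 3: BD = 1.02 g/cm^3

1.02


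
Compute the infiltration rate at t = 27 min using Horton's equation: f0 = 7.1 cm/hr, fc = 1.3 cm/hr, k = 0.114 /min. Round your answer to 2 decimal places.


Step 1: f = fc + (f0 - fc) * exp(-k * t)
Step 2: exp(-0.114 * 27) = 0.046051
Step 3: f = 1.3 + (7.1 - 1.3) * 0.046051
Step 4: f = 1.3 + 5.8 * 0.046051
Step 5: f = 1.57 cm/hr

1.57


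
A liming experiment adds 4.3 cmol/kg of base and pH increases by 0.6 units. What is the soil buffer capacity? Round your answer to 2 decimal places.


Step 1: BC = change in base / change in pH
Step 2: BC = 4.3 / 0.6
Step 3: BC = 7.17 cmol/(kg*pH unit)

7.17


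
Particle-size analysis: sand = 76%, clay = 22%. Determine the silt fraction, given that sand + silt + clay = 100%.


Step 1: sand + silt + clay = 100%
Step 2: silt = 100 - sand - clay
Step 3: silt = 100 - 76 - 22
Step 4: silt = 2%

2


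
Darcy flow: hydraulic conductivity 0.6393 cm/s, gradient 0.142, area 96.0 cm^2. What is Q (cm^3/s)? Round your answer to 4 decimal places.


Step 1: Apply Darcy's law: Q = K * i * A
Step 2: Q = 0.6393 * 0.142 * 96.0
Step 3: Q = 8.7149 cm^3/s

8.7149


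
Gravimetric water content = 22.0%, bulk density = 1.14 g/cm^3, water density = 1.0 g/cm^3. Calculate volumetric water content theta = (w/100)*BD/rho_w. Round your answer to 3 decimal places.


Step 1: theta = (w / 100) * BD / rho_w
Step 2: theta = (22.0 / 100) * 1.14 / 1.0
Step 3: theta = 0.22 * 1.14
Step 4: theta = 0.251

0.251


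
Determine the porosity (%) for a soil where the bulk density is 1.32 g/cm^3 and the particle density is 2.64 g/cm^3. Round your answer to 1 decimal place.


Step 1: Formula: n = 100 * (1 - BD / PD)
Step 2: n = 100 * (1 - 1.32 / 2.64)
Step 3: n = 100 * (1 - 0.5)
Step 4: n = 50.0%

50.0


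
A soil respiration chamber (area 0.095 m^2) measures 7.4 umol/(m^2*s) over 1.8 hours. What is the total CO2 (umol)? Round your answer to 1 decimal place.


Step 1: Convert time to seconds: 1.8 hr * 3600 = 6480.0 s
Step 2: Total = flux * area * time_s
Step 3: Total = 7.4 * 0.095 * 6480.0
Step 4: Total = 4555.4 umol

4555.4


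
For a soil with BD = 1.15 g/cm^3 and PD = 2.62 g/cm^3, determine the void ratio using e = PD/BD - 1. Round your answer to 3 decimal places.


Step 1: e = PD / BD - 1
Step 2: e = 2.62 / 1.15 - 1
Step 3: e = 2.27826 - 1
Step 4: e = 1.278

1.278


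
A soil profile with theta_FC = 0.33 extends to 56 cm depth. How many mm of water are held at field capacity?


Step 1: Water (mm) = theta_FC * depth (cm) * 10
Step 2: Water = 0.33 * 56 * 10
Step 3: Water = 184.8 mm

184.8


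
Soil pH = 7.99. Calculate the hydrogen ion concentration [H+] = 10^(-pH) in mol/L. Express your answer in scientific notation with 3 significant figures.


Step 1: [H+] = 10^(-pH)
Step 2: [H+] = 10^(-7.99)
Step 3: [H+] = 1.02e-08 mol/L

1.02e-08


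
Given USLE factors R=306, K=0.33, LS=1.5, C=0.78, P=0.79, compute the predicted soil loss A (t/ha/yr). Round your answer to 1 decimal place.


Step 1: A = R * K * LS * C * P
Step 2: R * K = 306 * 0.33 = 100.98
Step 3: (R*K) * LS = 100.98 * 1.5 = 151.47
Step 4: * C * P = 151.47 * 0.78 * 0.79 = 93.3
Step 5: A = 93.3 t/(ha*yr)

93.3


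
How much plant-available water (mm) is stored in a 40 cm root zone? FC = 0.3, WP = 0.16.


Step 1: Available water = (FC - WP) * depth * 10
Step 2: AW = (0.3 - 0.16) * 40 * 10
Step 3: AW = 0.14 * 40 * 10
Step 4: AW = 56.0 mm

56.0


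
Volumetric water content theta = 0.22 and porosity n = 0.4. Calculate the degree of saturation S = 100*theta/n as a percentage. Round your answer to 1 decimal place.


Step 1: S = 100 * theta_v / n
Step 2: S = 100 * 0.22 / 0.4
Step 3: S = 55.0%

55.0


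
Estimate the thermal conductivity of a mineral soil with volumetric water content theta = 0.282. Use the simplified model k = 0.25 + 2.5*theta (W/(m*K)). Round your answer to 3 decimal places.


Step 1: k = 0.25 + 2.5 * theta
Step 2: k = 0.25 + 2.5 * 0.282
Step 3: k = 0.25 + 0.705
Step 4: k = 0.955 W/(m*K)

0.955


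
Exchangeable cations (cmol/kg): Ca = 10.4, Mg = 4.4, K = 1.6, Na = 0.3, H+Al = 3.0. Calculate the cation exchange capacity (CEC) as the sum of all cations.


Step 1: CEC = Ca + Mg + K + Na + (H+Al)
Step 2: CEC = 10.4 + 4.4 + 1.6 + 0.3 + 3.0
Step 3: CEC = 19.7 cmol/kg

19.7


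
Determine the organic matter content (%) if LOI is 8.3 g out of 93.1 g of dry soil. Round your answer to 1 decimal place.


Step 1: OM% = 100 * LOI / sample mass
Step 2: OM = 100 * 8.3 / 93.1
Step 3: OM = 8.9%

8.9


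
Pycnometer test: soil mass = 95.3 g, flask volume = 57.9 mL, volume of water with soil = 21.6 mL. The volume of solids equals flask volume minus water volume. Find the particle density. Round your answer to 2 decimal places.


Step 1: Volume of solids = flask volume - water volume with soil
Step 2: V_solids = 57.9 - 21.6 = 36.3 mL
Step 3: Particle density = mass / V_solids = 95.3 / 36.3 = 2.63 g/cm^3

2.63


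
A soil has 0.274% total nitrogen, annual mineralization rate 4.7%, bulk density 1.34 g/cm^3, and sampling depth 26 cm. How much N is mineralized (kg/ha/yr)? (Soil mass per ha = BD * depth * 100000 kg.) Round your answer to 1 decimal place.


Step 1: Soil mass per ha = BD * depth * 100000 = 1.34 * 26 * 100000 = 3484000 kg
Step 2: Total N pool = soil mass * N%/100 = 3484000 * 0.274/100 = 9546.16 kg/ha
Step 3: N mineralized = N pool * rate%/100 = 9546.16 * 4.7/100 = 448.7 kg/ha/yr

448.7


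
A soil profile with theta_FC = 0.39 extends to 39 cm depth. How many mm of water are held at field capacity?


Step 1: Water (mm) = theta_FC * depth (cm) * 10
Step 2: Water = 0.39 * 39 * 10
Step 3: Water = 152.1 mm

152.1


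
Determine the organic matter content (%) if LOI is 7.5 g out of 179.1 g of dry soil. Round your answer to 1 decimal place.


Step 1: OM% = 100 * LOI / sample mass
Step 2: OM = 100 * 7.5 / 179.1
Step 3: OM = 4.2%

4.2


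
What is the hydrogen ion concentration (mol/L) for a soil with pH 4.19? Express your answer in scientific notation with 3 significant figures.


Step 1: [H+] = 10^(-pH)
Step 2: [H+] = 10^(-4.19)
Step 3: [H+] = 6.46e-05 mol/L

6.46e-05


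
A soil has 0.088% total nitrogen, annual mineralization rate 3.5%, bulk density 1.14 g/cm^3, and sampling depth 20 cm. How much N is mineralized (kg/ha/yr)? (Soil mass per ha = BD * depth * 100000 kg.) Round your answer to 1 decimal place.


Step 1: Soil mass per ha = BD * depth * 100000 = 1.14 * 20 * 100000 = 2280000 kg
Step 2: Total N pool = soil mass * N%/100 = 2280000 * 0.088/100 = 2006.4 kg/ha
Step 3: N mineralized = N pool * rate%/100 = 2006.4 * 3.5/100 = 70.2 kg/ha/yr

70.2


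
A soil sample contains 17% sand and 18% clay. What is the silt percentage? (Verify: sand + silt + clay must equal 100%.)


Step 1: sand + silt + clay = 100%
Step 2: silt = 100 - sand - clay
Step 3: silt = 100 - 17 - 18
Step 4: silt = 65%

65


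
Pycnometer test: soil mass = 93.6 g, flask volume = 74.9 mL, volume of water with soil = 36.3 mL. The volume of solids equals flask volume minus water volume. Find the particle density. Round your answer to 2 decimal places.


Step 1: Volume of solids = flask volume - water volume with soil
Step 2: V_solids = 74.9 - 36.3 = 38.6 mL
Step 3: Particle density = mass / V_solids = 93.6 / 38.6 = 2.42 g/cm^3

2.42


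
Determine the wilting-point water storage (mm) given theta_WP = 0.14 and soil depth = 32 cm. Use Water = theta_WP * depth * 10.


Step 1: Water (mm) = theta_WP * depth * 10
Step 2: Water = 0.14 * 32 * 10
Step 3: Water = 44.8 mm

44.8


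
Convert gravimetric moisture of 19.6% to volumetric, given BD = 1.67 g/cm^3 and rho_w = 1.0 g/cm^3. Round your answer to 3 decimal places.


Step 1: theta = (w / 100) * BD / rho_w
Step 2: theta = (19.6 / 100) * 1.67 / 1.0
Step 3: theta = 0.196 * 1.67
Step 4: theta = 0.327

0.327


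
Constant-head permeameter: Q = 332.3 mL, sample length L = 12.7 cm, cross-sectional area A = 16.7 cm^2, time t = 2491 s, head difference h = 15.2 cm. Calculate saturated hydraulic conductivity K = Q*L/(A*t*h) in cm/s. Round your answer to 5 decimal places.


Step 1: K = Q * L / (A * t * h)
Step 2: Numerator = 332.3 * 12.7 = 4220.21
Step 3: Denominator = 16.7 * 2491 * 15.2 = 632315.44
Step 4: K = 4220.21 / 632315.44 = 0.00667 cm/s

0.00667


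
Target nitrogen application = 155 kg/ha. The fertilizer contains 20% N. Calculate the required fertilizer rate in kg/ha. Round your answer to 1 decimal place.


Step 1: Fertilizer rate = target N / (N content / 100)
Step 2: Rate = 155 / (20 / 100)
Step 3: Rate = 155 / 0.2
Step 4: Rate = 775.0 kg/ha

775.0


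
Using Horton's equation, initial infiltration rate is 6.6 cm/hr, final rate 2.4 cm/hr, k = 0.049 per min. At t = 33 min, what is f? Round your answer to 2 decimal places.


Step 1: f = fc + (f0 - fc) * exp(-k * t)
Step 2: exp(-0.049 * 33) = 0.198493
Step 3: f = 2.4 + (6.6 - 2.4) * 0.198493
Step 4: f = 2.4 + 4.2 * 0.198493
Step 5: f = 3.23 cm/hr

3.23


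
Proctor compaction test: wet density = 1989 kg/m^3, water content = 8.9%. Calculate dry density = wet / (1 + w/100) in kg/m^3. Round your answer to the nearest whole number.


Step 1: Dry density = wet density / (1 + w/100)
Step 2: Dry density = 1989 / (1 + 8.9/100)
Step 3: Dry density = 1989 / 1.089
Step 4: Dry density = 1826 kg/m^3

1826


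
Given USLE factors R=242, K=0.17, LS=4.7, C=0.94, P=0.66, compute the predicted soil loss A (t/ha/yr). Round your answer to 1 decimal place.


Step 1: A = R * K * LS * C * P
Step 2: R * K = 242 * 0.17 = 41.14
Step 3: (R*K) * LS = 41.14 * 4.7 = 193.358
Step 4: * C * P = 193.358 * 0.94 * 0.66 = 120.0
Step 5: A = 120.0 t/(ha*yr)

120.0


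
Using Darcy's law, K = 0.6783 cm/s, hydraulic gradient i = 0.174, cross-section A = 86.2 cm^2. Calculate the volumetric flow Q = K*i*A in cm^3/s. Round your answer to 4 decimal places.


Step 1: Apply Darcy's law: Q = K * i * A
Step 2: Q = 0.6783 * 0.174 * 86.2
Step 3: Q = 10.1737 cm^3/s

10.1737


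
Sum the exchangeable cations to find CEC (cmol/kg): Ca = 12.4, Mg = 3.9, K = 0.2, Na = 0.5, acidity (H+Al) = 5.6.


Step 1: CEC = Ca + Mg + K + Na + (H+Al)
Step 2: CEC = 12.4 + 3.9 + 0.2 + 0.5 + 5.6
Step 3: CEC = 22.6 cmol/kg

22.6


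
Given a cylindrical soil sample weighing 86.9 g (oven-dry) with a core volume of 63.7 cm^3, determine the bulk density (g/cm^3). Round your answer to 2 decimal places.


Step 1: Identify the formula: BD = dry mass / volume
Step 2: Substitute values: BD = 86.9 / 63.7
Step 3: BD = 1.36 g/cm^3

1.36


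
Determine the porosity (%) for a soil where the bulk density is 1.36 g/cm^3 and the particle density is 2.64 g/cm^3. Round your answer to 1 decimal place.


Step 1: Formula: n = 100 * (1 - BD / PD)
Step 2: n = 100 * (1 - 1.36 / 2.64)
Step 3: n = 100 * (1 - 0.51515)
Step 4: n = 48.5%

48.5


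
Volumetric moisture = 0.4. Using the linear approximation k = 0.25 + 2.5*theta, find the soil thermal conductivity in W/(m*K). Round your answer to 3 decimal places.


Step 1: k = 0.25 + 2.5 * theta
Step 2: k = 0.25 + 2.5 * 0.4
Step 3: k = 0.25 + 1.0
Step 4: k = 1.25 W/(m*K)

1.25


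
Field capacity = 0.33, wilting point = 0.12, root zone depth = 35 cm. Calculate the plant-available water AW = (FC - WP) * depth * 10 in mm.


Step 1: Available water = (FC - WP) * depth * 10
Step 2: AW = (0.33 - 0.12) * 35 * 10
Step 3: AW = 0.21 * 35 * 10
Step 4: AW = 73.5 mm

73.5


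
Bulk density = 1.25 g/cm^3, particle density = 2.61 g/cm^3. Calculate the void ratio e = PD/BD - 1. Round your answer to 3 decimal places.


Step 1: e = PD / BD - 1
Step 2: e = 2.61 / 1.25 - 1
Step 3: e = 2.088 - 1
Step 4: e = 1.088

1.088


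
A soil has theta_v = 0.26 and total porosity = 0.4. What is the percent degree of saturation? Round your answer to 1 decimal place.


Step 1: S = 100 * theta_v / n
Step 2: S = 100 * 0.26 / 0.4
Step 3: S = 65.0%

65.0


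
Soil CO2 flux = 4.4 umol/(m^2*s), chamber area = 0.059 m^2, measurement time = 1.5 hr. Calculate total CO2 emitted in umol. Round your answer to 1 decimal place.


Step 1: Convert time to seconds: 1.5 hr * 3600 = 5400.0 s
Step 2: Total = flux * area * time_s
Step 3: Total = 4.4 * 0.059 * 5400.0
Step 4: Total = 1401.8 umol

1401.8


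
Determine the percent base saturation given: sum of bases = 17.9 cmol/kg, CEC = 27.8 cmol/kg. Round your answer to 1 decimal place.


Step 1: BS = 100 * (sum of bases) / CEC
Step 2: BS = 100 * 17.9 / 27.8
Step 3: BS = 64.4%

64.4


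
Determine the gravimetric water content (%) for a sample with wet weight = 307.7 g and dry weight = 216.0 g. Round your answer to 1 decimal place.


Step 1: Water mass = wet - dry = 307.7 - 216.0 = 91.7 g
Step 2: w = 100 * water mass / dry mass
Step 3: w = 100 * 91.7 / 216.0 = 42.5%

42.5


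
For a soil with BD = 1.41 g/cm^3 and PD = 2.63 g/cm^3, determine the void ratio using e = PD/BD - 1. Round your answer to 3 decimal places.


Step 1: e = PD / BD - 1
Step 2: e = 2.63 / 1.41 - 1
Step 3: e = 1.86525 - 1
Step 4: e = 0.865

0.865


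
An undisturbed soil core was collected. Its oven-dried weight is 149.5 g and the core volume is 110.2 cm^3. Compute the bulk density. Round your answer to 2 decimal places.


Step 1: Identify the formula: BD = dry mass / volume
Step 2: Substitute values: BD = 149.5 / 110.2
Step 3: BD = 1.36 g/cm^3

1.36


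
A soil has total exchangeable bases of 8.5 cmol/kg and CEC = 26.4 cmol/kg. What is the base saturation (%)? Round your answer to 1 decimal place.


Step 1: BS = 100 * (sum of bases) / CEC
Step 2: BS = 100 * 8.5 / 26.4
Step 3: BS = 32.2%

32.2


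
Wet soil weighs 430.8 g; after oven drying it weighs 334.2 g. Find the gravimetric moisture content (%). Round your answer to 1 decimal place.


Step 1: Water mass = wet - dry = 430.8 - 334.2 = 96.6 g
Step 2: w = 100 * water mass / dry mass
Step 3: w = 100 * 96.6 / 334.2 = 28.9%

28.9


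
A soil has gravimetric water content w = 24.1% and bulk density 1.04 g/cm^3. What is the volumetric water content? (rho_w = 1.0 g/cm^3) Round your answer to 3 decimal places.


Step 1: theta = (w / 100) * BD / rho_w
Step 2: theta = (24.1 / 100) * 1.04 / 1.0
Step 3: theta = 0.241 * 1.04
Step 4: theta = 0.251

0.251


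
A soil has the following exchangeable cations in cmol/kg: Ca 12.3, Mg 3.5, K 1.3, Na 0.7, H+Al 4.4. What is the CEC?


Step 1: CEC = Ca + Mg + K + Na + (H+Al)
Step 2: CEC = 12.3 + 3.5 + 1.3 + 0.7 + 4.4
Step 3: CEC = 22.2 cmol/kg

22.2


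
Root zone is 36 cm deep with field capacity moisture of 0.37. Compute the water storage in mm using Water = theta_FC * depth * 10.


Step 1: Water (mm) = theta_FC * depth (cm) * 10
Step 2: Water = 0.37 * 36 * 10
Step 3: Water = 133.2 mm

133.2


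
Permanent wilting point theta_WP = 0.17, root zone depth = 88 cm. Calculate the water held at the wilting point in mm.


Step 1: Water (mm) = theta_WP * depth * 10
Step 2: Water = 0.17 * 88 * 10
Step 3: Water = 149.6 mm

149.6


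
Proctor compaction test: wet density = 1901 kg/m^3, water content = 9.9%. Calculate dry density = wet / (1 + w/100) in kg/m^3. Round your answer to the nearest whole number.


Step 1: Dry density = wet density / (1 + w/100)
Step 2: Dry density = 1901 / (1 + 9.9/100)
Step 3: Dry density = 1901 / 1.099
Step 4: Dry density = 1730 kg/m^3

1730


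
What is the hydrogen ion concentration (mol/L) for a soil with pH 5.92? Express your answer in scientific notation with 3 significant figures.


Step 1: [H+] = 10^(-pH)
Step 2: [H+] = 10^(-5.92)
Step 3: [H+] = 1.20e-06 mol/L

1.20e-06


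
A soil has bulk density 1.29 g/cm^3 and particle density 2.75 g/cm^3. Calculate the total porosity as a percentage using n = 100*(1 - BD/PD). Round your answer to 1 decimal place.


Step 1: Formula: n = 100 * (1 - BD / PD)
Step 2: n = 100 * (1 - 1.29 / 2.75)
Step 3: n = 100 * (1 - 0.46909)
Step 4: n = 53.1%

53.1


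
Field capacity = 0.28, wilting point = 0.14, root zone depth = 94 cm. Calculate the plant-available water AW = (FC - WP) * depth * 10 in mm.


Step 1: Available water = (FC - WP) * depth * 10
Step 2: AW = (0.28 - 0.14) * 94 * 10
Step 3: AW = 0.14 * 94 * 10
Step 4: AW = 131.6 mm

131.6


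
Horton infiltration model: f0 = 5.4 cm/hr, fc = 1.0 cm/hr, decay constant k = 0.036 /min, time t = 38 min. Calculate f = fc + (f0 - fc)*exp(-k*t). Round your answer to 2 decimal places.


Step 1: f = fc + (f0 - fc) * exp(-k * t)
Step 2: exp(-0.036 * 38) = 0.254616
Step 3: f = 1.0 + (5.4 - 1.0) * 0.254616
Step 4: f = 1.0 + 4.4 * 0.254616
Step 5: f = 2.12 cm/hr

2.12


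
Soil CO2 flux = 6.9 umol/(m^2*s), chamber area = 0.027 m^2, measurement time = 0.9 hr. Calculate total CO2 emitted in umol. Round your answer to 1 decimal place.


Step 1: Convert time to seconds: 0.9 hr * 3600 = 3240.0 s
Step 2: Total = flux * area * time_s
Step 3: Total = 6.9 * 0.027 * 3240.0
Step 4: Total = 603.6 umol

603.6


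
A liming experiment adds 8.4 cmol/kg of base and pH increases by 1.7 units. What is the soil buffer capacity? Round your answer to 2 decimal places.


Step 1: BC = change in base / change in pH
Step 2: BC = 8.4 / 1.7
Step 3: BC = 4.94 cmol/(kg*pH unit)

4.94


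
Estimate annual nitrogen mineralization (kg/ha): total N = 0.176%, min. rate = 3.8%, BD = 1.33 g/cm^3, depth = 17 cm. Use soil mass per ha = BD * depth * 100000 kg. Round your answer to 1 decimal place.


Step 1: Soil mass per ha = BD * depth * 100000 = 1.33 * 17 * 100000 = 2261000 kg
Step 2: Total N pool = soil mass * N%/100 = 2261000 * 0.176/100 = 3979.36 kg/ha
Step 3: N mineralized = N pool * rate%/100 = 3979.36 * 3.8/100 = 151.2 kg/ha/yr

151.2


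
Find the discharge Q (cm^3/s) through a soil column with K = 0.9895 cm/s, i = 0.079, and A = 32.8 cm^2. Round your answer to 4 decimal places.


Step 1: Apply Darcy's law: Q = K * i * A
Step 2: Q = 0.9895 * 0.079 * 32.8
Step 3: Q = 2.564 cm^3/s

2.564


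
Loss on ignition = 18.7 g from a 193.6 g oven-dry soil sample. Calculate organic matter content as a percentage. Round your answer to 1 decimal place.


Step 1: OM% = 100 * LOI / sample mass
Step 2: OM = 100 * 18.7 / 193.6
Step 3: OM = 9.7%

9.7


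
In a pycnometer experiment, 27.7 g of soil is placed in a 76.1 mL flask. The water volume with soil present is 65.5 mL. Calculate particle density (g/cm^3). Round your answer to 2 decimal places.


Step 1: Volume of solids = flask volume - water volume with soil
Step 2: V_solids = 76.1 - 65.5 = 10.6 mL
Step 3: Particle density = mass / V_solids = 27.7 / 10.6 = 2.61 g/cm^3

2.61


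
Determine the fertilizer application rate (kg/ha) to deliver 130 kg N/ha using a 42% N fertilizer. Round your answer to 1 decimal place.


Step 1: Fertilizer rate = target N / (N content / 100)
Step 2: Rate = 130 / (42 / 100)
Step 3: Rate = 130 / 0.42
Step 4: Rate = 309.5 kg/ha

309.5


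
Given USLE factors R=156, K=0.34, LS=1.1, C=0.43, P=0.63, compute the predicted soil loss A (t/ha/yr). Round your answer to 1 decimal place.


Step 1: A = R * K * LS * C * P
Step 2: R * K = 156 * 0.34 = 53.04
Step 3: (R*K) * LS = 53.04 * 1.1 = 58.344
Step 4: * C * P = 58.344 * 0.43 * 0.63 = 15.8
Step 5: A = 15.8 t/(ha*yr)

15.8


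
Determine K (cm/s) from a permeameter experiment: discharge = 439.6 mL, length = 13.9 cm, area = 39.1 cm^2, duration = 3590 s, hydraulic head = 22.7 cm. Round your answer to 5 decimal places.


Step 1: K = Q * L / (A * t * h)
Step 2: Numerator = 439.6 * 13.9 = 6110.44
Step 3: Denominator = 39.1 * 3590 * 22.7 = 3186376.3
Step 4: K = 6110.44 / 3186376.3 = 0.00192 cm/s

0.00192


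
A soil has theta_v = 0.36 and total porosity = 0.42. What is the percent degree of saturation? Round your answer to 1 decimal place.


Step 1: S = 100 * theta_v / n
Step 2: S = 100 * 0.36 / 0.42
Step 3: S = 85.7%

85.7


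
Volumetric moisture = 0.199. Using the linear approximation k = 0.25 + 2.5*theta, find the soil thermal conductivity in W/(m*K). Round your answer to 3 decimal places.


Step 1: k = 0.25 + 2.5 * theta
Step 2: k = 0.25 + 2.5 * 0.199
Step 3: k = 0.25 + 0.498
Step 4: k = 0.748 W/(m*K)

0.748


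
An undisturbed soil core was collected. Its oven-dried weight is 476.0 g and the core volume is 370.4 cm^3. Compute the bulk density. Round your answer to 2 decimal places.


Step 1: Identify the formula: BD = dry mass / volume
Step 2: Substitute values: BD = 476.0 / 370.4
Step 3: BD = 1.29 g/cm^3

1.29


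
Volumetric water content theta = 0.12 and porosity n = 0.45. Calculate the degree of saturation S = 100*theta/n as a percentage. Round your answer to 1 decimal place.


Step 1: S = 100 * theta_v / n
Step 2: S = 100 * 0.12 / 0.45
Step 3: S = 26.7%

26.7


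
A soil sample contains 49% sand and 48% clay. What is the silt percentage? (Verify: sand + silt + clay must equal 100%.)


Step 1: sand + silt + clay = 100%
Step 2: silt = 100 - sand - clay
Step 3: silt = 100 - 49 - 48
Step 4: silt = 3%

3


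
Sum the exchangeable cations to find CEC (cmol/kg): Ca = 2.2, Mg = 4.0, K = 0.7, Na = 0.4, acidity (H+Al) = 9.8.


Step 1: CEC = Ca + Mg + K + Na + (H+Al)
Step 2: CEC = 2.2 + 4.0 + 0.7 + 0.4 + 9.8
Step 3: CEC = 17.1 cmol/kg

17.1


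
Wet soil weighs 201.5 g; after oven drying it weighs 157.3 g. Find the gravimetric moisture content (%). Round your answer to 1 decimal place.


Step 1: Water mass = wet - dry = 201.5 - 157.3 = 44.2 g
Step 2: w = 100 * water mass / dry mass
Step 3: w = 100 * 44.2 / 157.3 = 28.1%

28.1


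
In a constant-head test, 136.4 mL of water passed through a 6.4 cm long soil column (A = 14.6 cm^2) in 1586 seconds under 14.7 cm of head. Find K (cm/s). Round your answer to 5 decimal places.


Step 1: K = Q * L / (A * t * h)
Step 2: Numerator = 136.4 * 6.4 = 872.96
Step 3: Denominator = 14.6 * 1586 * 14.7 = 340387.32
Step 4: K = 872.96 / 340387.32 = 0.00256 cm/s

0.00256


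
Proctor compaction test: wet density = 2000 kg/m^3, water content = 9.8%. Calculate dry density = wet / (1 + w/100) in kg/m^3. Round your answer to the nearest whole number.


Step 1: Dry density = wet density / (1 + w/100)
Step 2: Dry density = 2000 / (1 + 9.8/100)
Step 3: Dry density = 2000 / 1.098
Step 4: Dry density = 1821 kg/m^3

1821


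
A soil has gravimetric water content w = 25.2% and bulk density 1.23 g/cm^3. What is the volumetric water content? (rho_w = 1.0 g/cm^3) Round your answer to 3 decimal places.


Step 1: theta = (w / 100) * BD / rho_w
Step 2: theta = (25.2 / 100) * 1.23 / 1.0
Step 3: theta = 0.252 * 1.23
Step 4: theta = 0.31

0.31


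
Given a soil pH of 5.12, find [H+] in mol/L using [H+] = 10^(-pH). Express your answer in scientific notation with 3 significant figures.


Step 1: [H+] = 10^(-pH)
Step 2: [H+] = 10^(-5.12)
Step 3: [H+] = 7.59e-06 mol/L

7.59e-06


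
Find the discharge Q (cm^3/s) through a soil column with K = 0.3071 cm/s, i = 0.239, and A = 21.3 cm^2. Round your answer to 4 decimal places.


Step 1: Apply Darcy's law: Q = K * i * A
Step 2: Q = 0.3071 * 0.239 * 21.3
Step 3: Q = 1.5634 cm^3/s

1.5634


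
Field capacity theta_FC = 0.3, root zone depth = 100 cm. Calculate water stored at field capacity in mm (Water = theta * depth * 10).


Step 1: Water (mm) = theta_FC * depth (cm) * 10
Step 2: Water = 0.3 * 100 * 10
Step 3: Water = 300.0 mm

300.0


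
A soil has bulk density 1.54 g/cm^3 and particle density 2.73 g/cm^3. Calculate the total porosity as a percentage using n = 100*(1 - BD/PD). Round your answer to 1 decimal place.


Step 1: Formula: n = 100 * (1 - BD / PD)
Step 2: n = 100 * (1 - 1.54 / 2.73)
Step 3: n = 100 * (1 - 0.5641)
Step 4: n = 43.6%

43.6


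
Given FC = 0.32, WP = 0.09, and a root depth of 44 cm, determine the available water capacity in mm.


Step 1: Available water = (FC - WP) * depth * 10
Step 2: AW = (0.32 - 0.09) * 44 * 10
Step 3: AW = 0.23 * 44 * 10
Step 4: AW = 101.2 mm

101.2


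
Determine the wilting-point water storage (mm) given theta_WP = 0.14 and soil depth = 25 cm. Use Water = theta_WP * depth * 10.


Step 1: Water (mm) = theta_WP * depth * 10
Step 2: Water = 0.14 * 25 * 10
Step 3: Water = 35.0 mm

35.0


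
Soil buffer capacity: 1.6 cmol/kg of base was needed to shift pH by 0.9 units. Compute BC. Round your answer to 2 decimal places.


Step 1: BC = change in base / change in pH
Step 2: BC = 1.6 / 0.9
Step 3: BC = 1.78 cmol/(kg*pH unit)

1.78


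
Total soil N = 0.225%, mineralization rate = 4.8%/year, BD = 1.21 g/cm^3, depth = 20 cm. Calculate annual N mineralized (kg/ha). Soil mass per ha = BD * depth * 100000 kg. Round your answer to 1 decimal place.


Step 1: Soil mass per ha = BD * depth * 100000 = 1.21 * 20 * 100000 = 2420000 kg
Step 2: Total N pool = soil mass * N%/100 = 2420000 * 0.225/100 = 5445.0 kg/ha
Step 3: N mineralized = N pool * rate%/100 = 5445.0 * 4.8/100 = 261.4 kg/ha/yr

261.4


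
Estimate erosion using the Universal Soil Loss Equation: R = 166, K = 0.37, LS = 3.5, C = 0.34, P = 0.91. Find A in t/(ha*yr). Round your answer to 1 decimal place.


Step 1: A = R * K * LS * C * P
Step 2: R * K = 166 * 0.37 = 61.42
Step 3: (R*K) * LS = 61.42 * 3.5 = 214.97
Step 4: * C * P = 214.97 * 0.34 * 0.91 = 66.5
Step 5: A = 66.5 t/(ha*yr)

66.5


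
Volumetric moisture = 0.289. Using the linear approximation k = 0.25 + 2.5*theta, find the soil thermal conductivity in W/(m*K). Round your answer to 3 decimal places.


Step 1: k = 0.25 + 2.5 * theta
Step 2: k = 0.25 + 2.5 * 0.289
Step 3: k = 0.25 + 0.723
Step 4: k = 0.973 W/(m*K)

0.973


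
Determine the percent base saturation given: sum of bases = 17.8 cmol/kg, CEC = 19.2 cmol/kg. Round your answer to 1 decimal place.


Step 1: BS = 100 * (sum of bases) / CEC
Step 2: BS = 100 * 17.8 / 19.2
Step 3: BS = 92.7%

92.7


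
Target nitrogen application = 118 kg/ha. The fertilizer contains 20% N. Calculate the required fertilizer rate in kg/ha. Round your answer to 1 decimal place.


Step 1: Fertilizer rate = target N / (N content / 100)
Step 2: Rate = 118 / (20 / 100)
Step 3: Rate = 118 / 0.2
Step 4: Rate = 590.0 kg/ha

590.0


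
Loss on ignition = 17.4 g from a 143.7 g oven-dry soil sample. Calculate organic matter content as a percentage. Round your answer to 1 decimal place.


Step 1: OM% = 100 * LOI / sample mass
Step 2: OM = 100 * 17.4 / 143.7
Step 3: OM = 12.1%

12.1


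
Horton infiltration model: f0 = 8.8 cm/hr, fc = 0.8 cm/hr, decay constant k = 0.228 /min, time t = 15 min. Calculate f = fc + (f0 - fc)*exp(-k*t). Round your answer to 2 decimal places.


Step 1: f = fc + (f0 - fc) * exp(-k * t)
Step 2: exp(-0.228 * 15) = 0.032712
Step 3: f = 0.8 + (8.8 - 0.8) * 0.032712
Step 4: f = 0.8 + 8.0 * 0.032712
Step 5: f = 1.06 cm/hr

1.06


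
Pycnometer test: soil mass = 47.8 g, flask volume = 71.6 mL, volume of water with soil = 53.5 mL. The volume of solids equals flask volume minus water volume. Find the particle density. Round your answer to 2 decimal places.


Step 1: Volume of solids = flask volume - water volume with soil
Step 2: V_solids = 71.6 - 53.5 = 18.1 mL
Step 3: Particle density = mass / V_solids = 47.8 / 18.1 = 2.64 g/cm^3

2.64


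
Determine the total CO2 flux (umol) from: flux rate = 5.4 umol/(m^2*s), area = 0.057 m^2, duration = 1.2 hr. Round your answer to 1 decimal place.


Step 1: Convert time to seconds: 1.2 hr * 3600 = 4320.0 s
Step 2: Total = flux * area * time_s
Step 3: Total = 5.4 * 0.057 * 4320.0
Step 4: Total = 1329.7 umol

1329.7


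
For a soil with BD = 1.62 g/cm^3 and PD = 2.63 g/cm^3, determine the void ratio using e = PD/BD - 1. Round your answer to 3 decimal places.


Step 1: e = PD / BD - 1
Step 2: e = 2.63 / 1.62 - 1
Step 3: e = 1.62346 - 1
Step 4: e = 0.623

0.623


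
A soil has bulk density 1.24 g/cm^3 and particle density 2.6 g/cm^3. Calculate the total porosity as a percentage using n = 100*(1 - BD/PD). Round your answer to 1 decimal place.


Step 1: Formula: n = 100 * (1 - BD / PD)
Step 2: n = 100 * (1 - 1.24 / 2.6)
Step 3: n = 100 * (1 - 0.47692)
Step 4: n = 52.3%

52.3


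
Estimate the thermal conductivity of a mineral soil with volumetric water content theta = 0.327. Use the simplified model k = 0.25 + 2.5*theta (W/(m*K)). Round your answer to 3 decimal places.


Step 1: k = 0.25 + 2.5 * theta
Step 2: k = 0.25 + 2.5 * 0.327
Step 3: k = 0.25 + 0.818
Step 4: k = 1.068 W/(m*K)

1.068


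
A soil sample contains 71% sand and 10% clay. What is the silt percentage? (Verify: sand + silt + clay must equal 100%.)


Step 1: sand + silt + clay = 100%
Step 2: silt = 100 - sand - clay
Step 3: silt = 100 - 71 - 10
Step 4: silt = 19%

19


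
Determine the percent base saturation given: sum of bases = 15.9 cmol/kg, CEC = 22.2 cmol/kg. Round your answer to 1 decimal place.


Step 1: BS = 100 * (sum of bases) / CEC
Step 2: BS = 100 * 15.9 / 22.2
Step 3: BS = 71.6%

71.6


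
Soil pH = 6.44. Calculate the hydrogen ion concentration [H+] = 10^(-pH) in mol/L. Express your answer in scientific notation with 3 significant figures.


Step 1: [H+] = 10^(-pH)
Step 2: [H+] = 10^(-6.44)
Step 3: [H+] = 3.63e-07 mol/L

3.63e-07


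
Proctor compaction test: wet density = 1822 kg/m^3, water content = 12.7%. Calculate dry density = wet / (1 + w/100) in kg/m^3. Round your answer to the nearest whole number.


Step 1: Dry density = wet density / (1 + w/100)
Step 2: Dry density = 1822 / (1 + 12.7/100)
Step 3: Dry density = 1822 / 1.127
Step 4: Dry density = 1617 kg/m^3

1617


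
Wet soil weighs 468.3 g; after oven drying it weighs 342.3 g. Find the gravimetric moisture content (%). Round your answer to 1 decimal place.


Step 1: Water mass = wet - dry = 468.3 - 342.3 = 126.0 g
Step 2: w = 100 * water mass / dry mass
Step 3: w = 100 * 126.0 / 342.3 = 36.8%

36.8


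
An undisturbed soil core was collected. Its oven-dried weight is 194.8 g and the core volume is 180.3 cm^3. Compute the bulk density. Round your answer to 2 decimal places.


Step 1: Identify the formula: BD = dry mass / volume
Step 2: Substitute values: BD = 194.8 / 180.3
Step 3: BD = 1.08 g/cm^3

1.08


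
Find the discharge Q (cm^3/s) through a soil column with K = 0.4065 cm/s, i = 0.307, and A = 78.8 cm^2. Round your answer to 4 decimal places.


Step 1: Apply Darcy's law: Q = K * i * A
Step 2: Q = 0.4065 * 0.307 * 78.8
Step 3: Q = 9.8339 cm^3/s

9.8339


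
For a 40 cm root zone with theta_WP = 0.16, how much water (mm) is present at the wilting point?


Step 1: Water (mm) = theta_WP * depth * 10
Step 2: Water = 0.16 * 40 * 10
Step 3: Water = 64.0 mm

64.0


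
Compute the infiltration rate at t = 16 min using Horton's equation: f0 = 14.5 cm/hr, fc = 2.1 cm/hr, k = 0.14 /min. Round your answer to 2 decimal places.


Step 1: f = fc + (f0 - fc) * exp(-k * t)
Step 2: exp(-0.14 * 16) = 0.106459
Step 3: f = 2.1 + (14.5 - 2.1) * 0.106459
Step 4: f = 2.1 + 12.4 * 0.106459
Step 5: f = 3.42 cm/hr

3.42


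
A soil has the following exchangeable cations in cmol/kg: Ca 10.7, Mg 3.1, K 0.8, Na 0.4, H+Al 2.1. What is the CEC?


Step 1: CEC = Ca + Mg + K + Na + (H+Al)
Step 2: CEC = 10.7 + 3.1 + 0.8 + 0.4 + 2.1
Step 3: CEC = 17.1 cmol/kg

17.1


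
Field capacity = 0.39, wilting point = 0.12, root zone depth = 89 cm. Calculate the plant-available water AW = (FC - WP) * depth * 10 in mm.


Step 1: Available water = (FC - WP) * depth * 10
Step 2: AW = (0.39 - 0.12) * 89 * 10
Step 3: AW = 0.27 * 89 * 10
Step 4: AW = 240.3 mm

240.3


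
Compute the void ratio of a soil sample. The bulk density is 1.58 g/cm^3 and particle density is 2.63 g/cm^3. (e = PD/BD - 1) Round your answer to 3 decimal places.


Step 1: e = PD / BD - 1
Step 2: e = 2.63 / 1.58 - 1
Step 3: e = 1.66456 - 1
Step 4: e = 0.665

0.665


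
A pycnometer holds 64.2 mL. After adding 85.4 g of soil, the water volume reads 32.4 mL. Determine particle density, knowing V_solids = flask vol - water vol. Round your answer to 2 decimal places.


Step 1: Volume of solids = flask volume - water volume with soil
Step 2: V_solids = 64.2 - 32.4 = 31.8 mL
Step 3: Particle density = mass / V_solids = 85.4 / 31.8 = 2.69 g/cm^3

2.69


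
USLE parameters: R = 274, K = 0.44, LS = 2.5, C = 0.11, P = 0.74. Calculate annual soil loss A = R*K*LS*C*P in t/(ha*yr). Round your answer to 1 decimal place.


Step 1: A = R * K * LS * C * P
Step 2: R * K = 274 * 0.44 = 120.56
Step 3: (R*K) * LS = 120.56 * 2.5 = 301.4
Step 4: * C * P = 301.4 * 0.11 * 0.74 = 24.5
Step 5: A = 24.5 t/(ha*yr)

24.5


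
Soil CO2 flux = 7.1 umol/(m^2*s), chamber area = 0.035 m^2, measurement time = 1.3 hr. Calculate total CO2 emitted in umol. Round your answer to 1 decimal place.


Step 1: Convert time to seconds: 1.3 hr * 3600 = 4680.0 s
Step 2: Total = flux * area * time_s
Step 3: Total = 7.1 * 0.035 * 4680.0
Step 4: Total = 1163.0 umol

1163.0


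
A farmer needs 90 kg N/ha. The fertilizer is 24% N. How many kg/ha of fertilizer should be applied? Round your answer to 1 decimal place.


Step 1: Fertilizer rate = target N / (N content / 100)
Step 2: Rate = 90 / (24 / 100)
Step 3: Rate = 90 / 0.24
Step 4: Rate = 375.0 kg/ha

375.0


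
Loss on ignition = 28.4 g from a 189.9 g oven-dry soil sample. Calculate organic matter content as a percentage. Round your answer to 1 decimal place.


Step 1: OM% = 100 * LOI / sample mass
Step 2: OM = 100 * 28.4 / 189.9
Step 3: OM = 15.0%

15.0
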